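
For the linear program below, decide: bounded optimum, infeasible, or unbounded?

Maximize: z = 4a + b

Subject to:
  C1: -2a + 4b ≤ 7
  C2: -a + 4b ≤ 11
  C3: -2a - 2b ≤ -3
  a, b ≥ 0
Feasible point: (1, 1) satisfies every constraint, so the LP is feasible.
Direction d = (1, 0): for each constraint row a, a·d ≤ 0 —
  (-2)(1) + (4)(0) = -2 ≤ 0
  (-1)(1) + (4)(0) = -1 ≤ 0
  (-2)(1) + (-2)(0) = -2 ≤ 0
and d ≥ 0, so (1, 1) + t·d stays feasible for every t ≥ 0. Along this ray z = 4a + b changes by 4 per unit t, so z → +∞.

Unbounded: there is a feasible ray along which z → +∞.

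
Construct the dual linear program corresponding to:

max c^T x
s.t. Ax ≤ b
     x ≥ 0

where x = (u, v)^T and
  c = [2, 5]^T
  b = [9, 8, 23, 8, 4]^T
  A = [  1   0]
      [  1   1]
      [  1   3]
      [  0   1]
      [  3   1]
Minimize: z = 9y1 + 8y2 + 23y3 + 8y4 + 4y5

Subject to:
  C1: -y1 - y2 - y3 - 3y5 ≤ -2
  C2: -y2 - 3y3 - y4 - y5 ≤ -5
  y1, y2, y3, y4, y5 ≥ 0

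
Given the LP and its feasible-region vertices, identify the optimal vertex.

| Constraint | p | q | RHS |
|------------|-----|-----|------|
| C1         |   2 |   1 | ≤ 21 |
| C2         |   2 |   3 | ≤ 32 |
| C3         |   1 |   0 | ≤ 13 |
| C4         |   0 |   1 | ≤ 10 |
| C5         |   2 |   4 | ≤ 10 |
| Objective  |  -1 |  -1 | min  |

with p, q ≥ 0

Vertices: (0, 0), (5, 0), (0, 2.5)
Evaluating z = -p - q at each vertex:
  (0, 0): z = 0
  (5, 0): z = -5
  (0, 2.5): z = -2.5

The smallest value is z = -5, attained at (5, 0).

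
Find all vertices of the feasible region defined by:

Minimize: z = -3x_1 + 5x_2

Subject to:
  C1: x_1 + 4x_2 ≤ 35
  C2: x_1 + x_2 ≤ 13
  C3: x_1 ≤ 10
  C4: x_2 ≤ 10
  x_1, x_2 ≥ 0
Each vertex is the intersection of two constraint boundaries that also satisfies all remaining constraints:
  x_1 = 0 and x_2 = 0 → (0, 0)
  x_1 = 10 and x_2 = 0 → (10, 0)
  x_1 + x_2 = 13 and x_1 = 10 → (10, 3)
  x_1 + 4x_2 = 35 and x_1 + x_2 = 13 → (5.667, 7.333)
  x_1 + 4x_2 = 35 and x_1 = 0 → (0, 8.75)

Vertices: (0, 0), (10, 0), (10, 3), (5.667, 7.333), (0, 8.75)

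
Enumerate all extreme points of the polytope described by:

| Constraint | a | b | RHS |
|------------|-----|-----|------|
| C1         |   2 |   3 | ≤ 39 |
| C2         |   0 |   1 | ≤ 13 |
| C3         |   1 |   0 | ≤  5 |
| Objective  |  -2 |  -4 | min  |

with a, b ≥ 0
Each vertex is the intersection of two constraint boundaries that also satisfies all remaining constraints:
  a = 0 and b = 0 → (0, 0)
  a = 5 and b = 0 → (5, 0)
  2a + 3b = 39 and a = 5 → (5, 9.667)
  2a + 3b = 39 and b = 13 → (0, 13)

Vertices: (0, 0), (5, 0), (5, 9.667), (0, 13)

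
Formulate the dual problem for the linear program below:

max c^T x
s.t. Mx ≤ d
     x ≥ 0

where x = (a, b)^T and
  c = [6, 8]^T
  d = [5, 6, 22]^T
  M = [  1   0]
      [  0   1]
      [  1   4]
Minimize: z = 5y1 + 6y2 + 22y3

Subject to:
  C1: -y1 - y3 ≤ -6
  C2: -y2 - 4y3 ≤ -8
  y1, y2, y3 ≥ 0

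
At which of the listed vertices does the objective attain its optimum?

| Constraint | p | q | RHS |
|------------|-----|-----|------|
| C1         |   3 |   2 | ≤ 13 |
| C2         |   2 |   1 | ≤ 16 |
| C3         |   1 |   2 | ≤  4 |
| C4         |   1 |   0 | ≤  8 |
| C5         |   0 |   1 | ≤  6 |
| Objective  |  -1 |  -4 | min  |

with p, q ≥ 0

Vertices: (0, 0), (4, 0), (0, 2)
(0, 2) with z = -8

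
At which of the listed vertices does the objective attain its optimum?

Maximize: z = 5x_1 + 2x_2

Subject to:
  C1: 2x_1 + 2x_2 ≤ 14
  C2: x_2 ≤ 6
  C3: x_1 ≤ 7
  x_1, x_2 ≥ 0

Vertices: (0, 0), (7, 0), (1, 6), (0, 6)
Evaluating z = 5x_1 + 2x_2 at each vertex:
  (0, 0): z = 0
  (7, 0): z = 35
  (1, 6): z = 17
  (0, 6): z = 12

The largest value is z = 35, attained at (7, 0).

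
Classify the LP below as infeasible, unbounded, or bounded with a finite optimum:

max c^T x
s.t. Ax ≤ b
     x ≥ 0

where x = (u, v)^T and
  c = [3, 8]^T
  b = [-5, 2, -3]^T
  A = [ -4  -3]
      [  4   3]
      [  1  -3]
One constraint requires 4u + 3v ≤ 2, while the constraint -4u - 3v ≤ -5 is equivalent to 4u + 3v ≥ 5. Together they would need 5 ≤ 4u + 3v ≤ 2, which is impossible since 5 > 2. No point satisfies all constraints.

Infeasible: no point satisfies all constraints simultaneously.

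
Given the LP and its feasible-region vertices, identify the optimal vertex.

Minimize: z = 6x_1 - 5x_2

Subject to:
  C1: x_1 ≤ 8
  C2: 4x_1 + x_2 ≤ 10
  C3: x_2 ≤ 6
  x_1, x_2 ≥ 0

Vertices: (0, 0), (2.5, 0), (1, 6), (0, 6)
(0, 6) with z = -30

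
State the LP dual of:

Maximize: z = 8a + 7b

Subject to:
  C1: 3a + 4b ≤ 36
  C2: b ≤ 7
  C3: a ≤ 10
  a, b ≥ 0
Minimize: z = 36y1 + 7y2 + 10y3

Subject to:
  C1: -3y1 - y3 ≤ -8
  C2: -4y1 - y2 ≤ -7
  y1, y2, y3 ≥ 0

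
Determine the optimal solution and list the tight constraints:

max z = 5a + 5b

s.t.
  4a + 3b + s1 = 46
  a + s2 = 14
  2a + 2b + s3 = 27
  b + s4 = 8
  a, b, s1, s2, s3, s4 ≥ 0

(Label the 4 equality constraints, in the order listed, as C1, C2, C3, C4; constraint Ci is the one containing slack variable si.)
Optimal: a = 5.5, b = 8
Slack at optimum:
  C1: slack = 0 (binding)
  C2: slack = 8.5
  C3: slack = 0 (binding)
  C4: slack = 0 (binding)
  a ≥ 0: a = 5.5
  b ≥ 0: b = 8
Binding constraints: C1, C3, C4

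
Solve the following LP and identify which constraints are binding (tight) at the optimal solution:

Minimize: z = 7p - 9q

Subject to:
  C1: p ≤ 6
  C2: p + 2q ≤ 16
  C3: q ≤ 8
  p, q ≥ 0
Optimal: p = 0, q = 8
Binding: C2, C3, p ≥ 0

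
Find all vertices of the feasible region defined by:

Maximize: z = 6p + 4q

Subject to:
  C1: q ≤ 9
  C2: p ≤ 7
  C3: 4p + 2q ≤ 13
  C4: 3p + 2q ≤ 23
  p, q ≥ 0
Each vertex is the intersection of two constraint boundaries that also satisfies all remaining constraints:
  p = 0 and q = 0 → (0, 0)
  4p + 2q = 13 and q = 0 → (3.25, 0)
  4p + 2q = 13 and p = 0 → (0, 6.5)

Vertices: (0, 0), (3.25, 0), (0, 6.5)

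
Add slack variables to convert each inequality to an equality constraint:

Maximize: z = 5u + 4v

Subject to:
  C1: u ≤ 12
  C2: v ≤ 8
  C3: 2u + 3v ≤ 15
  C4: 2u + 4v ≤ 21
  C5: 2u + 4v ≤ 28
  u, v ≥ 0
max z = 5u + 4v

s.t.
  u + s1 = 12
  v + s2 = 8
  2u + 3v + s3 = 15
  2u + 4v + s4 = 21
  2u + 4v + s5 = 28
  u, v, s1, s2, s3, s4, s5 ≥ 0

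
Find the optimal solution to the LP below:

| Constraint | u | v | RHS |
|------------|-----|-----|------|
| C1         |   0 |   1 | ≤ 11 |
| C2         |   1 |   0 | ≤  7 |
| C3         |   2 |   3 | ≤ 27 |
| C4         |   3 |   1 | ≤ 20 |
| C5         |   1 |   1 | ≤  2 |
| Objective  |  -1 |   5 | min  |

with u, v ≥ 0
Each vertex is the intersection of two constraint boundaries that also satisfies all remaining constraints:
  u = 0 and v = 0 → (0, 0)
  u + v = 2 and v = 0 → (2, 0)
  u + v = 2 and u = 0 → (0, 2)

Evaluating z = -u + 5v at each vertex:
  (0, 0): z = 0
  (2, 0): z = -2
  (0, 2): z = 10

The minimum is at (2, 0) with z = -2.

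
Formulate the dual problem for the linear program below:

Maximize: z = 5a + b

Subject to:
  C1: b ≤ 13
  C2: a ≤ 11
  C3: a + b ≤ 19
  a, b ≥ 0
Minimize: z = 13y1 + 11y2 + 19y3

Subject to:
  C1: -y2 - y3 ≤ -5
  C2: -y1 - y3 ≤ -1
  y1, y2, y3 ≥ 0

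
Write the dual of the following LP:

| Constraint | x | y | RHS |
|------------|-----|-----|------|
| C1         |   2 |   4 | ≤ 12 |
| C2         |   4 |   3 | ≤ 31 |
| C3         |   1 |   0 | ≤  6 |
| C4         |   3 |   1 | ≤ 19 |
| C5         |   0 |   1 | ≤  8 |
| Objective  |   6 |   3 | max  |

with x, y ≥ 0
Minimize: z = 12y1 + 31y2 + 6y3 + 19y4 + 8y5

Subject to:
  C1: -2y1 - 4y2 - y3 - 3y4 ≤ -6
  C2: -4y1 - 3y2 - y4 - y5 ≤ -3
  y1, y2, y3, y4, y5 ≥ 0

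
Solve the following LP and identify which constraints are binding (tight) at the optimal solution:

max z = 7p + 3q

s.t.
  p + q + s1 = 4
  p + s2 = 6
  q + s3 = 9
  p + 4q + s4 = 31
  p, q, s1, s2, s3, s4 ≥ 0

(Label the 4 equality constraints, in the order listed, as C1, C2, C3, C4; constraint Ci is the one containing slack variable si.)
Optimal: p = 4, q = 0
Slack at optimum:
  C1: slack = 0 (binding)
  C2: slack = 2
  C3: slack = 9
  C4: slack = 27
  p ≥ 0: p = 4
  q ≥ 0: q = 0 (binding)
Binding constraints: C1, q ≥ 0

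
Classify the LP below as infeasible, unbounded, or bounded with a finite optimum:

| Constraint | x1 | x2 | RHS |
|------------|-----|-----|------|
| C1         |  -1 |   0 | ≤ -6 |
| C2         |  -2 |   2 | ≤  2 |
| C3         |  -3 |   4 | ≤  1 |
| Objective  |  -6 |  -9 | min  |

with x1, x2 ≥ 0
Feasible point: (6, 0) satisfies every constraint, so the LP is feasible.
Direction d = (1, 0): for each constraint row a, a·d ≤ 0 —
  (-1)(1) + (0)(0) = -1 ≤ 0
  (-2)(1) + (2)(0) = -2 ≤ 0
  (-3)(1) + (4)(0) = -3 ≤ 0
and d ≥ 0, so (6, 0) + t·d stays feasible for every t ≥ 0. Along this ray z = -6x1 - 9x2 changes by -6 per unit t, so z → −∞.

The LP is unbounded; z can be made arbitrarily small.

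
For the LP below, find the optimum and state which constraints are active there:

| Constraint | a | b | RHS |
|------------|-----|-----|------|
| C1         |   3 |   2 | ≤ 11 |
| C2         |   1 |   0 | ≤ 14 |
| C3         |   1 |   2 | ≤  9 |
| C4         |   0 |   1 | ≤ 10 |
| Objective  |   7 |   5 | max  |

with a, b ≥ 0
Optimal: a = 1, b = 4
Binding: C1, C3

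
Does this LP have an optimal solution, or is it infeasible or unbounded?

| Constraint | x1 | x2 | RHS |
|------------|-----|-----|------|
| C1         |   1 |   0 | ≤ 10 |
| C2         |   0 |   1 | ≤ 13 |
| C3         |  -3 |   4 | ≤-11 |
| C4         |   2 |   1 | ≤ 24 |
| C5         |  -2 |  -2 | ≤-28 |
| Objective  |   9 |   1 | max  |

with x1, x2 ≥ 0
The point (10, 4) satisfies every constraint, so the LP is feasible; the constraints give x1 ≤ 10 and x2 ≤ 13, which with x1, x2 ≥ 0 keep the feasible region inside a bounded box. A feasible, bounded LP attains a finite optimum at a vertex.

Evaluating z = 9x1 + x2 at each vertex:
  (10, 4): z = 94
  (9.727, 4.545): z = 92.09
  (9.571, 4.429): z = 90.57

Feasible with finite optimum z* = 94 at (10, 4).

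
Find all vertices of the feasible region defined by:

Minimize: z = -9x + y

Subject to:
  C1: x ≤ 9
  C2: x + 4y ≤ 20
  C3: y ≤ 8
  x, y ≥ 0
Each vertex is the intersection of two constraint boundaries that also satisfies all remaining constraints:
  x = 0 and y = 0 → (0, 0)
  x = 9 and y = 0 → (9, 0)
  x = 9 and x + 4y = 20 → (9, 2.75)
  x + 4y = 20 and x = 0 → (0, 5)

Vertices: (0, 0), (9, 0), (9, 2.75), (0, 5)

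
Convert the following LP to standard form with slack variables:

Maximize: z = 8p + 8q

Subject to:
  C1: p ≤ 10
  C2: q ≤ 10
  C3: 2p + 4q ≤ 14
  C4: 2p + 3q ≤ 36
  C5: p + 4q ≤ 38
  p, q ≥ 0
max z = 8p + 8q

s.t.
  p + s1 = 10
  q + s2 = 10
  2p + 4q + s3 = 14
  2p + 3q + s4 = 36
  p + 4q + s5 = 38
  p, q, s1, s2, s3, s4, s5 ≥ 0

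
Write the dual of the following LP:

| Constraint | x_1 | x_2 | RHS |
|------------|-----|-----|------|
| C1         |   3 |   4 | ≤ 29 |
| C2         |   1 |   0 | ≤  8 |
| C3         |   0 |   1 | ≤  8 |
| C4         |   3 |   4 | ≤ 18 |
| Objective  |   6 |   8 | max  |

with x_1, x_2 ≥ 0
Minimize: z = 29y1 + 8y2 + 8y3 + 18y4

Subject to:
  C1: -3y1 - y2 - 3y4 ≤ -6
  C2: -4y1 - y3 - 4y4 ≤ -8
  y1, y2, y3, y4 ≥ 0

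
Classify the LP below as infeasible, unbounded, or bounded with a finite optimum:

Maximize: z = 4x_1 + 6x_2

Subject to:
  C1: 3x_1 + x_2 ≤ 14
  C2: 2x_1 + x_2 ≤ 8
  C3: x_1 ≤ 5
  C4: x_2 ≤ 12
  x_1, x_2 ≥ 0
The point (0, 8) satisfies every constraint, so the LP is feasible; the constraints give x_1 ≤ 5 and x_2 ≤ 12, which with x_1, x_2 ≥ 0 keep the feasible region inside a bounded box. A feasible, bounded LP attains a finite optimum at a vertex.

Evaluating z = 4x_1 + 6x_2 at each vertex:
  (0, 0): z = 0
  (4, 0): z = 16
  (0, 8): z = 48

The LP has an optimal solution: (0, 8) with z = 48.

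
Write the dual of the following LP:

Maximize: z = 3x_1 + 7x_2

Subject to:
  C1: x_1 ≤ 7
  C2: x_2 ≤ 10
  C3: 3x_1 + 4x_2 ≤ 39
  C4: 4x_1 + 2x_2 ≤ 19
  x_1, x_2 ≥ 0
Minimize: z = 7y1 + 10y2 + 39y3 + 19y4

Subject to:
  C1: -y1 - 3y3 - 4y4 ≤ -3
  C2: -y2 - 4y3 - 2y4 ≤ -7
  y1, y2, y3, y4 ≥ 0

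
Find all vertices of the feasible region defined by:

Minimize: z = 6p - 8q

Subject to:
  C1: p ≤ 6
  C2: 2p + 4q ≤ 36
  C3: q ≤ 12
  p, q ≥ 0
Each vertex is the intersection of two constraint boundaries that also satisfies all remaining constraints:
  p = 0 and q = 0 → (0, 0)
  p = 6 and q = 0 → (6, 0)
  p = 6 and 2p + 4q = 36 → (6, 6)
  2p + 4q = 36 and p = 0 → (0, 9)

Vertices: (0, 0), (6, 0), (6, 6), (0, 9)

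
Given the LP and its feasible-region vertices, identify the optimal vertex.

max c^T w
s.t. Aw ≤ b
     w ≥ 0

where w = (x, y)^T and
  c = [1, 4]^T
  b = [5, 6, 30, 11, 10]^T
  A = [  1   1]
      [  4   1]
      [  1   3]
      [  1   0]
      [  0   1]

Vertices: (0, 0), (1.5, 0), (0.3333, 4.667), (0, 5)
Evaluating z = x + 4y at each vertex:
  (0, 0): z = 0
  (1.5, 0): z = 1.5
  (0.3333, 4.667): z = 19
  (0, 5): z = 20

The largest value is z = 20, attained at (0, 5).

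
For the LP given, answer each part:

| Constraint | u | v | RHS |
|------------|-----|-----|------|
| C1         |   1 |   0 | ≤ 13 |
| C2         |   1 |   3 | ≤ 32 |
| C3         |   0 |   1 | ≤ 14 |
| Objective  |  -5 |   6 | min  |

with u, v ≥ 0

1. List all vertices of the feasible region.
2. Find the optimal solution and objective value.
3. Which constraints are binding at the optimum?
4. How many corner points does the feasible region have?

1. (0, 0), (13, 0), (13, 6.333), (0, 10.67)
2. u = 13, v = 0, z = -65
3. C1, v ≥ 0
4. 4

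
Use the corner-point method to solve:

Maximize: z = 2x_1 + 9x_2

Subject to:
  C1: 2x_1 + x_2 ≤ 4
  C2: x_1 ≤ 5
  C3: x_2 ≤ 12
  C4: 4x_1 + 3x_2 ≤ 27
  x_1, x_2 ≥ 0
x_1 = 0, x_2 = 4, z = 36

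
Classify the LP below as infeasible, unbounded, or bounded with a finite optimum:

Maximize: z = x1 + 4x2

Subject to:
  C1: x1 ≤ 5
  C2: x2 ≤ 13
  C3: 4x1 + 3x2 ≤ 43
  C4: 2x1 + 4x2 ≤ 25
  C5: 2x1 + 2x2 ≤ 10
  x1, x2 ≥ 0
The point (0, 5) satisfies every constraint, so the LP is feasible; the constraints give x1 ≤ 5 and x2 ≤ 13, which with x1, x2 ≥ 0 keep the feasible region inside a bounded box. A feasible, bounded LP attains a finite optimum at a vertex.

Evaluating z = x1 + 4x2 at each vertex:
  (0, 0): z = 0
  (5, 0): z = 5
  (0, 5): z = 20

The LP has an optimal solution: (0, 5) with z = 20.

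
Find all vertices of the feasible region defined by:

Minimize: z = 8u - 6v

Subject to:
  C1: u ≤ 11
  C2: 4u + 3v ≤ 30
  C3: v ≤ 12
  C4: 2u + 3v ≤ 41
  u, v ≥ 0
Each vertex is the intersection of two constraint boundaries that also satisfies all remaining constraints:
  u = 0 and v = 0 → (0, 0)
  4u + 3v = 30 and v = 0 → (7.5, 0)
  4u + 3v = 30 and u = 0 → (0, 10)

Vertices: (0, 0), (7.5, 0), (0, 10)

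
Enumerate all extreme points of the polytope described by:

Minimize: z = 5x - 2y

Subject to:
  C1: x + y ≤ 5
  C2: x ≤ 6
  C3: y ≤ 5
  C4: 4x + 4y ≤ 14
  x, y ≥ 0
Each vertex is the intersection of two constraint boundaries that also satisfies all remaining constraints:
  x = 0 and y = 0 → (0, 0)
  4x + 4y = 14 and y = 0 → (3.5, 0)
  4x + 4y = 14 and x = 0 → (0, 3.5)

Vertices: (0, 0), (3.5, 0), (0, 3.5)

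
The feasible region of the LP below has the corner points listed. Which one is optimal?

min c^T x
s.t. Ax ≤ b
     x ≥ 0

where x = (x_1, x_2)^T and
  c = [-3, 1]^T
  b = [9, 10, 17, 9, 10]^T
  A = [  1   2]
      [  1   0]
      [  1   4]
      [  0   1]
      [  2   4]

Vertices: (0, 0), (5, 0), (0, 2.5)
Evaluating z = -3x_1 + x_2 at each vertex:
  (0, 0): z = 0
  (5, 0): z = -15
  (0, 2.5): z = 2.5

The smallest value is z = -15, attained at (5, 0).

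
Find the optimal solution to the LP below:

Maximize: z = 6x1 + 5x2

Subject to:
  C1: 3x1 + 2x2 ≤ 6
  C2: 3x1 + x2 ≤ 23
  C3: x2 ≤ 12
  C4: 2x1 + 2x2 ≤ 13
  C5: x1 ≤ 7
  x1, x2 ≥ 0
x1 = 0, x2 = 3, z = 15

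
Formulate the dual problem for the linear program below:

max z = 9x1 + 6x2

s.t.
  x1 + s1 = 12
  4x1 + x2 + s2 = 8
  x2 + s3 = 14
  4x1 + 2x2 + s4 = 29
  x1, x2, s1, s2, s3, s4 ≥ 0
Minimize: z = 12y1 + 8y2 + 14y3 + 29y4

Subject to:
  C1: -y1 - 4y2 - 4y4 ≤ -9
  C2: -y2 - y3 - 2y4 ≤ -6
  y1, y2, y3, y4 ≥ 0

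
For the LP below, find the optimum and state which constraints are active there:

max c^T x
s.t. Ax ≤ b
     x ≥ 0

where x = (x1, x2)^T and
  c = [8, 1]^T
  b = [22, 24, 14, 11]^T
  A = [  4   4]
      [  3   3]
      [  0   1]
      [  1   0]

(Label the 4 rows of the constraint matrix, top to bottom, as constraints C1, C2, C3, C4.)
Optimal: x1 = 5.5, x2 = 0
Slack at optimum:
  C1: slack = 0 (binding)
  C2: slack = 7.5
  C3: slack = 14
  C4: slack = 5.5
  x1 ≥ 0: x1 = 5.5
  x2 ≥ 0: x2 = 0 (binding)
Binding constraints: C1, x2 ≥ 0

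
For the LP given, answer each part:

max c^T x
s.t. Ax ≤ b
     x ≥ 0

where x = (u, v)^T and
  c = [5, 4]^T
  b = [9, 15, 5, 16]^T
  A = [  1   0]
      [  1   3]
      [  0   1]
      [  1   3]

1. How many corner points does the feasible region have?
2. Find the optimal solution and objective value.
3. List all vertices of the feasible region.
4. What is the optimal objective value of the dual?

1. 4
2. u = 9, v = 2, z = 53
3. (0, 0), (9, 0), (9, 2), (0, 5)
4. 53 (by strong duality, equal to the primal optimum)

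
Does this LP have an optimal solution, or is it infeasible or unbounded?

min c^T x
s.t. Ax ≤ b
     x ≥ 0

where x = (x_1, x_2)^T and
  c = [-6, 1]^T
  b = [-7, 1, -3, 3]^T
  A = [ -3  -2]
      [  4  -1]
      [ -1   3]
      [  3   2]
One constraint requires 3x_1 + 2x_2 ≤ 3, while the constraint -3x_1 - 2x_2 ≤ -7 is equivalent to 3x_1 + 2x_2 ≥ 7. Together they would need 7 ≤ 3x_1 + 2x_2 ≤ 3, which is impossible since 7 > 3. No point satisfies all constraints.

Infeasible — the constraint set is empty.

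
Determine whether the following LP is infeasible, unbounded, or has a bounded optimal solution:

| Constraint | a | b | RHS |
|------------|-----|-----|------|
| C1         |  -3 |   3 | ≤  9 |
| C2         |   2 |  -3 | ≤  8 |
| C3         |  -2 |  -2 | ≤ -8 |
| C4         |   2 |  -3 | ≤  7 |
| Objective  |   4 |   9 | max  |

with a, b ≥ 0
Feasible point: (1, 3) satisfies every constraint, so the LP is feasible.
Direction d = (1, 1): for each constraint row a, a·d ≤ 0 —
  (-3)(1) + (3)(1) = 0 ≤ 0
  (2)(1) + (-3)(1) = -1 ≤ 0
  (-2)(1) + (-2)(1) = -4 ≤ 0
  (2)(1) + (-3)(1) = -1 ≤ 0
and d ≥ 0, so (1, 3) + t·d stays feasible for every t ≥ 0. Along this ray z = 4a + 9b changes by 13 per unit t, so z → +∞.

Unbounded: there is a feasible ray along which z → +∞.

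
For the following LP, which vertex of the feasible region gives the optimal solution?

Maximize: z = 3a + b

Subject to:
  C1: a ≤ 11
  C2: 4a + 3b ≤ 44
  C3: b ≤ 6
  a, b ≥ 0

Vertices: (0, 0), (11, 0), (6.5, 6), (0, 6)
Evaluating z = 3a + b at each vertex:
  (0, 0): z = 0
  (11, 0): z = 33
  (6.5, 6): z = 25.5
  (0, 6): z = 6

The largest value is z = 33, attained at (11, 0).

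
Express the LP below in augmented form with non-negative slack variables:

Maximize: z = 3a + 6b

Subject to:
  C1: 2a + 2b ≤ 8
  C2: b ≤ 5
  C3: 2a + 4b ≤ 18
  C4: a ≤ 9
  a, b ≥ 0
max z = 3a + 6b

s.t.
  2a + 2b + s1 = 8
  b + s2 = 5
  2a + 4b + s3 = 18
  a + s4 = 9
  a, b, s1, s2, s3, s4 ≥ 0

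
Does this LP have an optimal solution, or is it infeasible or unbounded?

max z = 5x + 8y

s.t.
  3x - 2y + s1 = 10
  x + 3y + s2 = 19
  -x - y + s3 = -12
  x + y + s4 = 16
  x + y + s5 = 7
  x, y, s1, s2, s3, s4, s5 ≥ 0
The row x + y + s5 = 7 with s5 ≥ 0 requires x + y ≤ 7, while the row -x - y + s3 = -12 with s3 ≥ 0 is equivalent to x + y ≥ 12. Together they would need 12 ≤ x + y ≤ 7, which is impossible since 12 > 7. No point satisfies all constraints.

Infeasible: no point satisfies all constraints simultaneously.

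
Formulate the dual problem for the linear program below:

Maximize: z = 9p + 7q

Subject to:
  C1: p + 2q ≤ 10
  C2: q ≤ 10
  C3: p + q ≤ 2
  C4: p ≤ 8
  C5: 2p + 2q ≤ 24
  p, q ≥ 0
Minimize: z = 10y1 + 10y2 + 2y3 + 8y4 + 24y5

Subject to:
  C1: -y1 - y3 - y4 - 2y5 ≤ -9
  C2: -2y1 - y2 - y3 - 2y5 ≤ -7
  y1, y2, y3, y4, y5 ≥ 0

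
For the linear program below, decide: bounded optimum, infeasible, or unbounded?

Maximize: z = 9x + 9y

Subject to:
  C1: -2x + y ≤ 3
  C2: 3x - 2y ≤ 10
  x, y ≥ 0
Feasible point: (0, 0) satisfies every constraint, so the LP is feasible.
Direction d = (1, 2): for each constraint row a, a·d ≤ 0 —
  (-2)(1) + (1)(2) = 0 ≤ 0
  (3)(1) + (-2)(2) = -1 ≤ 0
and d ≥ 0, so (0, 0) + t·d stays feasible for every t ≥ 0. Along this ray z = 9x + 9y changes by 27 per unit t, so z → +∞.

Unbounded — the objective can increase without bound over the feasible region.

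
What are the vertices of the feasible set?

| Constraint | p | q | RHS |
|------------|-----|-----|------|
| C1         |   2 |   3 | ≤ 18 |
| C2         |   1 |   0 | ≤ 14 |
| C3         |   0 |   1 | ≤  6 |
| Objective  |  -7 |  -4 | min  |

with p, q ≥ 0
Each vertex is the intersection of two constraint boundaries that also satisfies all remaining constraints:
  p = 0 and q = 0 → (0, 0)
  2p + 3q = 18 and q = 0 → (9, 0)
  2p + 3q = 18 and q = 6 → (0, 6)

Vertices: (0, 0), (9, 0), (0, 6)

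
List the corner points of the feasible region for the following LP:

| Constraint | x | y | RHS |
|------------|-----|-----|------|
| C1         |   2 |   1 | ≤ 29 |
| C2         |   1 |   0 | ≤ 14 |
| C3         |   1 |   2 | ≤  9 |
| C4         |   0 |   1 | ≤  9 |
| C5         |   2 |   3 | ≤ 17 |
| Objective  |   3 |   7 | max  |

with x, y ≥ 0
Each vertex is the intersection of two constraint boundaries that also satisfies all remaining constraints:
  x = 0 and y = 0 → (0, 0)
  2x + 3y = 17 and y = 0 → (8.5, 0)
  x + 2y = 9 and 2x + 3y = 17 → (7, 1)
  x + 2y = 9 and x = 0 → (0, 4.5)

Vertices: (0, 0), (8.5, 0), (7, 1), (0, 4.5)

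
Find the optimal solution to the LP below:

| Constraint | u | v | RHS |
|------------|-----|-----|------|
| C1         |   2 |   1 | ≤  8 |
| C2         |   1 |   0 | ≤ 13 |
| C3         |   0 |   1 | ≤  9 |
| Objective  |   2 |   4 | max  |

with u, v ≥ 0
Each vertex is the intersection of two constraint boundaries that also satisfies all remaining constraints:
  u = 0 and v = 0 → (0, 0)
  2u + v = 8 and v = 0 → (4, 0)
  2u + v = 8 and u = 0 → (0, 8)

Evaluating z = 2u + 4v at each vertex:
  (0, 0): z = 0
  (4, 0): z = 8
  (0, 8): z = 32

The maximum is at (0, 8) with z = 32.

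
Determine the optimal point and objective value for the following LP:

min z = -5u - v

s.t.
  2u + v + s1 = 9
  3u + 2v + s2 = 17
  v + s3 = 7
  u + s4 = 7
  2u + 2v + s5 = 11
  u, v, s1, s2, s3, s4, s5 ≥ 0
Each vertex is the intersection of two constraint boundaries that also satisfies all remaining constraints:
  u = 0 and v = 0 → (0, 0)
  2u + v = 9 and v = 0 → (4.5, 0)
  2u + v = 9 and 2u + 2v = 11 → (3.5, 2)
  2u + 2v = 11 and u = 0 → (0, 5.5)

Evaluating z = -5u - v at each vertex:
  (0, 0): z = 0
  (4.5, 0): z = -22.5
  (3.5, 2): z = -19.5
  (0, 5.5): z = -5.5

The minimum is at (4.5, 0) with z = -22.5.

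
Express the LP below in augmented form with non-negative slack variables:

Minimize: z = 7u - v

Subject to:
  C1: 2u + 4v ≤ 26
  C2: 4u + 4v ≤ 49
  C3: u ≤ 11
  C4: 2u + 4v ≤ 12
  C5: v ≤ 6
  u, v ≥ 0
min z = 7u - v

s.t.
  2u + 4v + s1 = 26
  4u + 4v + s2 = 49
  u + s3 = 11
  2u + 4v + s4 = 12
  v + s5 = 6
  u, v, s1, s2, s3, s4, s5 ≥ 0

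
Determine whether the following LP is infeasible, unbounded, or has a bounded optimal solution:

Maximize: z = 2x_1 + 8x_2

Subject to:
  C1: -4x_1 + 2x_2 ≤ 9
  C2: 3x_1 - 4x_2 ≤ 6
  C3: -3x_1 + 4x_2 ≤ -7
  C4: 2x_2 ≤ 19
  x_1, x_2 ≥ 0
C2 requires 3x_1 - 4x_2 ≤ 6, while C3 (-3x_1 + 4x_2 ≤ -7) is equivalent to 3x_1 - 4x_2 ≥ 7. Together they would need 7 ≤ 3x_1 - 4x_2 ≤ 6, which is impossible since 7 > 6. No point satisfies all constraints.

Infeasible: no point satisfies all constraints simultaneously.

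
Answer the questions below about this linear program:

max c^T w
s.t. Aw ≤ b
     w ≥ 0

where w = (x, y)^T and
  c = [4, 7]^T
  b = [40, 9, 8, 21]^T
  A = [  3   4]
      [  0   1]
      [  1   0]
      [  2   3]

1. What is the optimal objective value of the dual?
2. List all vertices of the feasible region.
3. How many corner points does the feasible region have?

1. 49 (by strong duality, equal to the primal optimum)
2. (0, 0), (8, 0), (8, 1.667), (0, 7)
3. 4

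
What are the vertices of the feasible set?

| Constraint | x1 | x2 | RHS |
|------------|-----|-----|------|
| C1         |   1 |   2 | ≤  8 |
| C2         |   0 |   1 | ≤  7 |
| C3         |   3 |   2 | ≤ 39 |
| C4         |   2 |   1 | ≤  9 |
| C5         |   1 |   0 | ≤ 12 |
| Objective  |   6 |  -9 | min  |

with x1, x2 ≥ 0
Each vertex is the intersection of two constraint boundaries that also satisfies all remaining constraints:
  x1 = 0 and x2 = 0 → (0, 0)
  2x1 + x2 = 9 and x2 = 0 → (4.5, 0)
  x1 + 2x2 = 8 and 2x1 + x2 = 9 → (3.333, 2.333)
  x1 + 2x2 = 8 and x1 = 0 → (0, 4)

Vertices: (0, 0), (4.5, 0), (3.333, 2.333), (0, 4)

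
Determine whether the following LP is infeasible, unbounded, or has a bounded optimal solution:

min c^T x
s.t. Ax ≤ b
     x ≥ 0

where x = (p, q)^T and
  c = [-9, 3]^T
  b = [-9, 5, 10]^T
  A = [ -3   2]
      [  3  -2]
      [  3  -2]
One constraint requires 3p - 2q ≤ 5, while the constraint -3p + 2q ≤ -9 is equivalent to 3p - 2q ≥ 9. Together they would need 9 ≤ 3p - 2q ≤ 5, which is impossible since 9 > 5. No point satisfies all constraints.

Infeasible — the constraint set is empty.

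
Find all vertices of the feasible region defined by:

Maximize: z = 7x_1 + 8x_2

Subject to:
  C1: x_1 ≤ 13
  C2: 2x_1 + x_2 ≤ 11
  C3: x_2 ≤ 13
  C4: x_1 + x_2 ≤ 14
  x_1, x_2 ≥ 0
Each vertex is the intersection of two constraint boundaries that also satisfies all remaining constraints:
  x_1 = 0 and x_2 = 0 → (0, 0)
  2x_1 + x_2 = 11 and x_2 = 0 → (5.5, 0)
  2x_1 + x_2 = 11 and x_1 = 0 → (0, 11)

Vertices: (0, 0), (5.5, 0), (0, 11)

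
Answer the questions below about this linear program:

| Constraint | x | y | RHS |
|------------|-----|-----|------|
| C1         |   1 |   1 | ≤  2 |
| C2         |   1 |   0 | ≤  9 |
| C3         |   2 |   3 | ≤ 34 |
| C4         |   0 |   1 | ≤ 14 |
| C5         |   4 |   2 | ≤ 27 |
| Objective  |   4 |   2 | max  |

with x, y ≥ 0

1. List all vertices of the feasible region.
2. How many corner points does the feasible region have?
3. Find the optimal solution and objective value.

1. (0, 0), (2, 0), (0, 2)
2. 3
3. x = 2, y = 0, z = 8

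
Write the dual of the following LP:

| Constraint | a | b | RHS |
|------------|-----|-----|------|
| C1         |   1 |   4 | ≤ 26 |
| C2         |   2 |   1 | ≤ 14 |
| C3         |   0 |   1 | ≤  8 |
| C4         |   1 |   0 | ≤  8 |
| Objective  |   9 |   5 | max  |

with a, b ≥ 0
Minimize: z = 26y1 + 14y2 + 8y3 + 8y4

Subject to:
  C1: -y1 - 2y2 - y4 ≤ -9
  C2: -4y1 - y2 - y3 ≤ -5
  y1, y2, y3, y4 ≥ 0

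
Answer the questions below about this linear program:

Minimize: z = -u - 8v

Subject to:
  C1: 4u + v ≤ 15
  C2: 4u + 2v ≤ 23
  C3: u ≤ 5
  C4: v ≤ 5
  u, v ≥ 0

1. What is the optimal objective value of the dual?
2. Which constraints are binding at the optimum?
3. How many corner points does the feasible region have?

1. -42.5 (by strong duality, equal to the primal optimum)
2. C1, C4
3. 4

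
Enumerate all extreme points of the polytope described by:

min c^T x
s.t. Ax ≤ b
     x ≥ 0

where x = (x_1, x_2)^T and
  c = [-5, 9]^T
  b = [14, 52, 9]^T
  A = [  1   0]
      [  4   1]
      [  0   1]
Each vertex is the intersection of two constraint boundaries that also satisfies all remaining constraints:
  x_1 = 0 and x_2 = 0 → (0, 0)
  4x_1 + x_2 = 52 and x_2 = 0 → (13, 0)
  4x_1 + x_2 = 52 and x_2 = 9 → (10.75, 9)
  x_2 = 9 and x_1 = 0 → (0, 9)

Vertices: (0, 0), (13, 0), (10.75, 9), (0, 9)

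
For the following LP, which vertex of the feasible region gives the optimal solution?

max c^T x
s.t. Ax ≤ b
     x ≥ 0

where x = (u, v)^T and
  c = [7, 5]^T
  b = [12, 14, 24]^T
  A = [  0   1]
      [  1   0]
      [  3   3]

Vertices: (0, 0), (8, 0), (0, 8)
Evaluating z = 7u + 5v at each vertex:
  (0, 0): z = 0
  (8, 0): z = 56
  (0, 8): z = 40

The largest value is z = 56, attained at (8, 0).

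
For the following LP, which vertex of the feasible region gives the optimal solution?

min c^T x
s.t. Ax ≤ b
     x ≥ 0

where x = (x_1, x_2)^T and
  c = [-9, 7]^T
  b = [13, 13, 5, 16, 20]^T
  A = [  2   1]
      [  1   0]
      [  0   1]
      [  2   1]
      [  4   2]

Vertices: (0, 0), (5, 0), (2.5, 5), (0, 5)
Evaluating z = -9x_1 + 7x_2 at each vertex:
  (0, 0): z = 0
  (5, 0): z = -45
  (2.5, 5): z = 12.5
  (0, 5): z = 35

The smallest value is z = -45, attained at (5, 0).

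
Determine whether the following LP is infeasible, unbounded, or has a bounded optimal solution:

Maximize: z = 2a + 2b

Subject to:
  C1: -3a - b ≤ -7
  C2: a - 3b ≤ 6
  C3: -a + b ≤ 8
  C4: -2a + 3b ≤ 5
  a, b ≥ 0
Feasible point: (2, 1) satisfies every constraint, so the LP is feasible.
Direction d = (3, 1): for each constraint row a, a·d ≤ 0 —
  (-3)(3) + (-1)(1) = -10 ≤ 0
  (1)(3) + (-3)(1) = 0 ≤ 0
  (-1)(3) + (1)(1) = -2 ≤ 0
  (-2)(3) + (3)(1) = -3 ≤ 0
and d ≥ 0, so (2, 1) + t·d stays feasible for every t ≥ 0. Along this ray z = 2a + 2b changes by 8 per unit t, so z → +∞.

Unbounded: there is a feasible ray along which z → +∞.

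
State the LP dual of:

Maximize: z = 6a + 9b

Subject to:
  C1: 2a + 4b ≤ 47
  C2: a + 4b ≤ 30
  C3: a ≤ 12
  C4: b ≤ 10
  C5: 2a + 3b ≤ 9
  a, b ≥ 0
Minimize: z = 47y1 + 30y2 + 12y3 + 10y4 + 9y5

Subject to:
  C1: -2y1 - y2 - y3 - 2y5 ≤ -6
  C2: -4y1 - 4y2 - y4 - 3y5 ≤ -9
  y1, y2, y3, y4, y5 ≥ 0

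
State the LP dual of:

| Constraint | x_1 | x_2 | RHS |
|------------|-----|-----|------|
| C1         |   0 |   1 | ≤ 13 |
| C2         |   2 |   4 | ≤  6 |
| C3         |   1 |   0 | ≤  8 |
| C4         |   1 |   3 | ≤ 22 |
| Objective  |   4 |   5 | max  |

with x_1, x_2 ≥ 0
Minimize: z = 13y1 + 6y2 + 8y3 + 22y4

Subject to:
  C1: -2y2 - y3 - y4 ≤ -4
  C2: -y1 - 4y2 - 3y4 ≤ -5
  y1, y2, y3, y4 ≥ 0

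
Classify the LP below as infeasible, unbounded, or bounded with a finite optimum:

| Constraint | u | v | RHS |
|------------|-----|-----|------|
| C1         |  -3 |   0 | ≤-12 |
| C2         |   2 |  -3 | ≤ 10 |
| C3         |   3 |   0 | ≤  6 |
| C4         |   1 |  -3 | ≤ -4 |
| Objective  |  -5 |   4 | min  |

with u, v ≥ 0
C3 requires 3u ≤ 6, while C1 (-3u ≤ -12) is equivalent to 3u ≥ 12. Together they would need 12 ≤ 3u ≤ 6, which is impossible since 12 > 6. No point satisfies all constraints.

Infeasible: no point satisfies all constraints simultaneously.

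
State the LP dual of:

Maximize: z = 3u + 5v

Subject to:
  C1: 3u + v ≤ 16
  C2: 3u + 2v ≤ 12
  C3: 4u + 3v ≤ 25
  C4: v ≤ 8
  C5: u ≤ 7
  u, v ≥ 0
Minimize: z = 16y1 + 12y2 + 25y3 + 8y4 + 7y5

Subject to:
  C1: -3y1 - 3y2 - 4y3 - y5 ≤ -3
  C2: -y1 - 2y2 - 3y3 - y4 ≤ -5
  y1, y2, y3, y4, y5 ≥ 0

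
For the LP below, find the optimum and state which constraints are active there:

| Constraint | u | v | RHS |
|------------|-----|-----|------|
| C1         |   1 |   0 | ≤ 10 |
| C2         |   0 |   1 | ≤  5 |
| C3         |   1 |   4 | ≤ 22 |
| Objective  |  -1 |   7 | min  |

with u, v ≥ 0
Optimal: u = 10, v = 0
Slack at optimum:
  C1: slack = 0 (binding)
  C2: slack = 5
  C3: slack = 12
  u ≥ 0: u = 10
  v ≥ 0: v = 0 (binding)
Binding constraints: C1, v ≥ 0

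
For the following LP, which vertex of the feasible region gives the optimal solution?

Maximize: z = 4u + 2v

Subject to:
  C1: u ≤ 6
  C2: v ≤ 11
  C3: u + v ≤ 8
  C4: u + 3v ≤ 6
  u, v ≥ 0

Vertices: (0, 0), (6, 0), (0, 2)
(6, 0) with z = 24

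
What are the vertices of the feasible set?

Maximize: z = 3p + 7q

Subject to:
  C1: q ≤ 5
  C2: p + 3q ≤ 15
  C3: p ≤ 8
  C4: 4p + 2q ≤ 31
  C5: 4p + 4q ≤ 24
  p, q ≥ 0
Each vertex is the intersection of two constraint boundaries that also satisfies all remaining constraints:
  p = 0 and q = 0 → (0, 0)
  4p + 4q = 24 and q = 0 → (6, 0)
  p + 3q = 15 and 4p + 4q = 24 → (1.5, 4.5)
  q = 5 and p + 3q = 15 → (0, 5)

Vertices: (0, 0), (6, 0), (1.5, 4.5), (0, 5)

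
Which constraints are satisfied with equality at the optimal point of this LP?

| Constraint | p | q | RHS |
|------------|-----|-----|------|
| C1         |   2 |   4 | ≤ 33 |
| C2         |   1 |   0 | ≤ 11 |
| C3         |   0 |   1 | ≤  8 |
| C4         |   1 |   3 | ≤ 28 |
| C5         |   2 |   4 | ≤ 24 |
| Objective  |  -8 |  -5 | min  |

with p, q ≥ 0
Optimal: p = 11, q = 0.5
Slack at optimum:
  C1: slack = 9
  C2: slack = 0 (binding)
  C3: slack = 7.5
  C4: slack = 15.5
  C5: slack = 0 (binding)
  p ≥ 0: p = 11
  q ≥ 0: q = 0.5
Binding constraints: C2, C5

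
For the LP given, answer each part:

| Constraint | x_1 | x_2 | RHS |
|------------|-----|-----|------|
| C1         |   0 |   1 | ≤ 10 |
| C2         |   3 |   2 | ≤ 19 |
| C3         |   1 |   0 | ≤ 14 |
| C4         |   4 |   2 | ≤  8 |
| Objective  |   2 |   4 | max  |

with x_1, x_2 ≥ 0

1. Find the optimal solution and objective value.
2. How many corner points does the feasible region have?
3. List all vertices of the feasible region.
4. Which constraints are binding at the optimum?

1. x_1 = 0, x_2 = 4, z = 16
2. 3
3. (0, 0), (2, 0), (0, 4)
4. C4, x_1 ≥ 0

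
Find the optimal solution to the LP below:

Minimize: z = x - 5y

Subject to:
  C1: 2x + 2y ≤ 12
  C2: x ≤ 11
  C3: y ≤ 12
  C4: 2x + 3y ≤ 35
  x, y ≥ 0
x = 0, y = 6, z = -30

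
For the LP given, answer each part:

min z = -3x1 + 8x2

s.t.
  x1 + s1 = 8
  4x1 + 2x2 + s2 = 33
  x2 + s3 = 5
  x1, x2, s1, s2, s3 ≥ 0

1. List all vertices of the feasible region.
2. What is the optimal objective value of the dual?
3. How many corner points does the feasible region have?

1. (0, 0), (8, 0), (8, 0.5), (5.75, 5), (0, 5)
2. -24 (by strong duality, equal to the primal optimum)
3. 5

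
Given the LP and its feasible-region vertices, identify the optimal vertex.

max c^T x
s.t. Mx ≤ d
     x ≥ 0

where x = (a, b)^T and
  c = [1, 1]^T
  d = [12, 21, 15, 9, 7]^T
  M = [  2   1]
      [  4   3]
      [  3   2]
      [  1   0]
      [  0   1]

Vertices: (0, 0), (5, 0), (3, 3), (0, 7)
Evaluating z = a + b at each vertex:
  (0, 0): z = 0
  (5, 0): z = 5
  (3, 3): z = 6
  (0, 7): z = 7

The largest value is z = 7, attained at (0, 7).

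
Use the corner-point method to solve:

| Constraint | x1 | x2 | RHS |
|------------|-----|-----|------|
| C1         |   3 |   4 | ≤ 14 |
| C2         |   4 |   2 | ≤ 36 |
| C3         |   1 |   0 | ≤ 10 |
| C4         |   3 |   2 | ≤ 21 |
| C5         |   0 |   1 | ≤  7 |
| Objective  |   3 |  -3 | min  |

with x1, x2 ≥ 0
Each vertex is the intersection of two constraint boundaries that also satisfies all remaining constraints:
  x1 = 0 and x2 = 0 → (0, 0)
  3x1 + 4x2 = 14 and x2 = 0 → (4.667, 0)
  3x1 + 4x2 = 14 and x1 = 0 → (0, 3.5)

Evaluating z = 3x1 - 3x2 at each vertex:
  (0, 0): z = 0
  (4.667, 0): z = 14
  (0, 3.5): z = -10.5

The minimum is at (0, 3.5) with z = -10.5.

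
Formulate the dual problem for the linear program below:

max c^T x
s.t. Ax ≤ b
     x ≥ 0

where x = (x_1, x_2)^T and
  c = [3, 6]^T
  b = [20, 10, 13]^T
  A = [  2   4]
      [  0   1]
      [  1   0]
Minimize: z = 20y1 + 10y2 + 13y3

Subject to:
  C1: -2y1 - y3 ≤ -3
  C2: -4y1 - y2 ≤ -6
  y1, y2, y3 ≥ 0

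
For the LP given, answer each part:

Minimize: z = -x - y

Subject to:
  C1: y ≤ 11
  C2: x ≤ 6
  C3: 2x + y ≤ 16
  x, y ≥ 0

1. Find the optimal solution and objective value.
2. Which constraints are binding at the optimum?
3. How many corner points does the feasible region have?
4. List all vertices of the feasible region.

1. x = 2.5, y = 11, z = -13.5
2. C1, C3
3. 5
4. (0, 0), (6, 0), (6, 4), (2.5, 11), (0, 11)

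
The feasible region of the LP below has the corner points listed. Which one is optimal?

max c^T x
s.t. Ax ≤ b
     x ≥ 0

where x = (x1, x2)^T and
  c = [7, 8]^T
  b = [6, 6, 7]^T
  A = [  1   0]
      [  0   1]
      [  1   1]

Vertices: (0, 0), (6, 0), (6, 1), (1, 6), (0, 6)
Evaluating z = 7x1 + 8x2 at each vertex:
  (0, 0): z = 0
  (6, 0): z = 42
  (6, 1): z = 50
  (1, 6): z = 55
  (0, 6): z = 48

The largest value is z = 55, attained at (1, 6).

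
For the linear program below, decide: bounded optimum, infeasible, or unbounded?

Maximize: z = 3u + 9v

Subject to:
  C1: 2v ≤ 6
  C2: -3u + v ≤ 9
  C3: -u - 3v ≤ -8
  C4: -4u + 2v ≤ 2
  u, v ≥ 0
Feasible point: (1, 3) satisfies every constraint, so the LP is feasible.
Direction d = (1, 0): for each constraint row a, a·d ≤ 0 —
  (0)(1) + (2)(0) = 0 ≤ 0
  (-3)(1) + (1)(0) = -3 ≤ 0
  (-1)(1) + (-3)(0) = -1 ≤ 0
  (-4)(1) + (2)(0) = -4 ≤ 0
and d ≥ 0, so (1, 3) + t·d stays feasible for every t ≥ 0. Along this ray z = 3u + 9v changes by 3 per unit t, so z → +∞.

Unbounded — the objective can increase without bound over the feasible region.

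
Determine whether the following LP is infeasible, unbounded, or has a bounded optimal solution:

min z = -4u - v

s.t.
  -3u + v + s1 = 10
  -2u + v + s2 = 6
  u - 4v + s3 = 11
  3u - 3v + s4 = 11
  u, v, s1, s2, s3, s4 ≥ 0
Feasible point: (0, 0) satisfies every constraint, so the LP is feasible.
Direction d = (1, 1): for each constraint row a, a·d ≤ 0 —
  (-3)(1) + (1)(1) = -2 ≤ 0
  (-2)(1) + (1)(1) = -1 ≤ 0
  (1)(1) + (-4)(1) = -3 ≤ 0
  (3)(1) + (-3)(1) = 0 ≤ 0
and d ≥ 0, so (0, 0) + t·d stays feasible for every t ≥ 0. Along this ray z = -4u - v changes by -5 per unit t, so z → −∞.

Unbounded — the objective can decrease without bound over the feasible region.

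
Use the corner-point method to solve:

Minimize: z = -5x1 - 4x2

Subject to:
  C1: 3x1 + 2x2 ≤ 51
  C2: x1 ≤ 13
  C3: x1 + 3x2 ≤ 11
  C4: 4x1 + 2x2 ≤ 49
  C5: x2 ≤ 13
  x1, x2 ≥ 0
x1 = 11, x2 = 0, z = -55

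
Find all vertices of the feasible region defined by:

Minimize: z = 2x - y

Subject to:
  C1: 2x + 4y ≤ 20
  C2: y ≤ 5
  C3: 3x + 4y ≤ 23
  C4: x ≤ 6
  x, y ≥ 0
Each vertex is the intersection of two constraint boundaries that also satisfies all remaining constraints:
  x = 0 and y = 0 → (0, 0)
  x = 6 and y = 0 → (6, 0)
  3x + 4y = 23 and x = 6 → (6, 1.25)
  2x + 4y = 20 and 3x + 4y = 23 → (3, 3.5)
  2x + 4y = 20 and y = 5 → (0, 5)

Vertices: (0, 0), (6, 0), (6, 1.25), (3, 3.5), (0, 5)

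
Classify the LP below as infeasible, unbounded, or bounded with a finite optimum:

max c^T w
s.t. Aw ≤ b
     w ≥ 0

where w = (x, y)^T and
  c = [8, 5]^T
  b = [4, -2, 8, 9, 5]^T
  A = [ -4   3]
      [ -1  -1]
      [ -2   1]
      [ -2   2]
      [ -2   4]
Feasible point: (1, 1) satisfies every constraint, so the LP is feasible.
Direction d = (1, 0): for each constraint row a, a·d ≤ 0 —
  (-4)(1) + (3)(0) = -4 ≤ 0
  (-1)(1) + (-1)(0) = -1 ≤ 0
  (-2)(1) + (1)(0) = -2 ≤ 0
  (-2)(1) + (2)(0) = -2 ≤ 0
  (-2)(1) + (4)(0) = -2 ≤ 0
and d ≥ 0, so (1, 1) + t·d stays feasible for every t ≥ 0. Along this ray z = 8x + 5y changes by 8 per unit t, so z → +∞.

Unbounded — the objective can increase without bound over the feasible region.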